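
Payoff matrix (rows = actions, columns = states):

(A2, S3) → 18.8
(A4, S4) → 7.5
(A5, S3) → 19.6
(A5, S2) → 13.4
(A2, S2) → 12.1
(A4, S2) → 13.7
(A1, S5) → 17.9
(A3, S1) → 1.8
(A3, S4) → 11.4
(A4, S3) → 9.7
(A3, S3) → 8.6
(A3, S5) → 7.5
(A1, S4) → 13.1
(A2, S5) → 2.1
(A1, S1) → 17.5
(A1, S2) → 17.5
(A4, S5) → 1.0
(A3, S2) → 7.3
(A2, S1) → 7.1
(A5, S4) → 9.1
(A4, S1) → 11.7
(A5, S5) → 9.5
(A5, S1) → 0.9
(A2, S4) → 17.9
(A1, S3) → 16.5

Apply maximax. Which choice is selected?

A5

Row maxima: A1=17.9, A2=18.8, A3=11.4, A4=13.7, A5=19.6
Best best-case = 19.6 → A5.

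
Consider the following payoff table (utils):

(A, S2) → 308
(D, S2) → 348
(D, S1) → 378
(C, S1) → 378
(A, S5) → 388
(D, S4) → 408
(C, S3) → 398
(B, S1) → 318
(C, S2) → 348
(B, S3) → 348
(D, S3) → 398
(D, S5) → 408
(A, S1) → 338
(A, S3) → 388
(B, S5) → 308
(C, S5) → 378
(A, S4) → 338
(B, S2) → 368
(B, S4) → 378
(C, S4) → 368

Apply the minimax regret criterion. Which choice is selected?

Column bests: S1=378, S2=368, S3=398, S4=408, S5=408.
A regrets: 40, 60, 10, 70, 20 → max 70
B regrets: 60, 0, 50, 30, 100 → max 100
C regrets: 0, 20, 0, 40, 30 → max 40
D regrets: 0, 20, 0, 0, 0 → max 20
Smallest max regret = 20 → D.

D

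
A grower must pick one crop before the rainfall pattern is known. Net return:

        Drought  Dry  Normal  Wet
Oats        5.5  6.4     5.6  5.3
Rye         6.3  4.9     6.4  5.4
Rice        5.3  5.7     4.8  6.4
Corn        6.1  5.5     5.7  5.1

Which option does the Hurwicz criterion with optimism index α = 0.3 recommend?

Oats: 0.3·6.4 + 0.7·5.3 = 5.63
Rye: 0.3·6.4 + 0.7·4.9 = 5.35
Rice: 0.3·6.4 + 0.7·4.8 = 5.28
Corn: 0.3·6.1 + 0.7·5.1 = 5.4
Highest Hurwicz score = 5.63 → Oats.

Oats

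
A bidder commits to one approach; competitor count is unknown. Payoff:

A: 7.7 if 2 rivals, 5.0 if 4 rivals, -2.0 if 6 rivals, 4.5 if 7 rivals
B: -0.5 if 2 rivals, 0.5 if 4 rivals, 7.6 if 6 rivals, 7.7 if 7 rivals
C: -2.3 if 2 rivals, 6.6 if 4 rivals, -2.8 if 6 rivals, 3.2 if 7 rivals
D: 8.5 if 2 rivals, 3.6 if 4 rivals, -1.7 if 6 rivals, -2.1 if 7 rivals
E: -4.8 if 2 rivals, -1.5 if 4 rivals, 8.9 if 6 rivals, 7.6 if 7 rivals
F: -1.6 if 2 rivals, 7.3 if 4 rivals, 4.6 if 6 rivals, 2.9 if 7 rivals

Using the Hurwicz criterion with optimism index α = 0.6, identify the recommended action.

B

A: 0.6·7.7 + 0.4·(-2.0) = 3.82
B: 0.6·7.7 + 0.4·(-0.5) = 4.42
C: 0.6·6.6 + 0.4·(-2.8) = 2.84
D: 0.6·8.5 + 0.4·(-2.1) = 4.26
E: 0.6·8.9 + 0.4·(-4.8) = 3.42
F: 0.6·7.3 + 0.4·(-1.6) = 3.74
Highest Hurwicz score = 4.42 → B.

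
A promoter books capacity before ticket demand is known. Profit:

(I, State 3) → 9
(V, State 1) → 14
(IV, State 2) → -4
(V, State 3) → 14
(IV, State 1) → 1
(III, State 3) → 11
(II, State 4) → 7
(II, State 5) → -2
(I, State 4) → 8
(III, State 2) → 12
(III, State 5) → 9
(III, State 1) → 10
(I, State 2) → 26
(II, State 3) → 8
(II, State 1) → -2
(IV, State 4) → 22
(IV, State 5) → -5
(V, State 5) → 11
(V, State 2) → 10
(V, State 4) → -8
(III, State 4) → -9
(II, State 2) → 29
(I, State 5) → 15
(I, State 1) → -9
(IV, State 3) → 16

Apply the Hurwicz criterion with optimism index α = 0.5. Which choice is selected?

II

I: 0.5·26 + 0.5·(-9) = 8.5
II: 0.5·29 + 0.5·(-2) = 13.5
III: 0.5·12 + 0.5·(-9) = 1.5
IV: 0.5·22 + 0.5·(-5) = 8.5
V: 0.5·14 + 0.5·(-8) = 3
Highest Hurwicz score = 13.5 → II.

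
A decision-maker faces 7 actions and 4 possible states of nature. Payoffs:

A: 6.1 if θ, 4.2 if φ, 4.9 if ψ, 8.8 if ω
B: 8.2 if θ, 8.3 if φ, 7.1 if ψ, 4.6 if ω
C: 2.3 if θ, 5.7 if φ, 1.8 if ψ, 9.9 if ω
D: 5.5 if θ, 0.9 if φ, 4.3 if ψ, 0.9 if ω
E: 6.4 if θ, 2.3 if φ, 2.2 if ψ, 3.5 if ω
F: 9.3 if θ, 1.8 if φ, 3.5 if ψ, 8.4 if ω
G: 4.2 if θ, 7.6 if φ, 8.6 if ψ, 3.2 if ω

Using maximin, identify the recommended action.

B

Row minima: A=4.2, B=4.6, C=1.8, D=0.9, E=2.2, F=1.8, G=3.2
Best worst-case = 4.6 → B.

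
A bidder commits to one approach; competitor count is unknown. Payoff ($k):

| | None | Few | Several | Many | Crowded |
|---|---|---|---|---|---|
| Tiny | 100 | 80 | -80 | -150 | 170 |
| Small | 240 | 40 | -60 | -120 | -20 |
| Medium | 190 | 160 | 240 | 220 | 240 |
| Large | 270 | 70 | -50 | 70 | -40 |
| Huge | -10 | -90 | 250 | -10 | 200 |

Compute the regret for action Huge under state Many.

230

Best payoff under Many is 220.
Regret = 220 − (-10) = 230.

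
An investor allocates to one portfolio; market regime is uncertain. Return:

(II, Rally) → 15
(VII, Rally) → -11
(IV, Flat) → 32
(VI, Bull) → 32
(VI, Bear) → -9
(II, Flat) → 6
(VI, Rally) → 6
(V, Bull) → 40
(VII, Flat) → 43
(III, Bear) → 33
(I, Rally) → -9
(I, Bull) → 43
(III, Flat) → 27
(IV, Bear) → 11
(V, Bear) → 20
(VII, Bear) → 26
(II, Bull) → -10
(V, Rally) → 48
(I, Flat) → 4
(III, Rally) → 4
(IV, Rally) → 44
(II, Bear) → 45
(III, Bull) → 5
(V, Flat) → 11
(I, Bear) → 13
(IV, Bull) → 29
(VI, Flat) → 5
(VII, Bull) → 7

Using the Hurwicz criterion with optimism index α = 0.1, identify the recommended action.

I: 0.1·43 + 0.9·(-9) = -3.8
II: 0.1·45 + 0.9·(-10) = -4.5
III: 0.1·33 + 0.9·4 = 6.9
IV: 0.1·44 + 0.9·11 = 14.3
V: 0.1·48 + 0.9·11 = 14.7
VI: 0.1·32 + 0.9·(-9) = -4.9
VII: 0.1·43 + 0.9·(-11) = -5.6
Highest Hurwicz score = 14.7 → V.

V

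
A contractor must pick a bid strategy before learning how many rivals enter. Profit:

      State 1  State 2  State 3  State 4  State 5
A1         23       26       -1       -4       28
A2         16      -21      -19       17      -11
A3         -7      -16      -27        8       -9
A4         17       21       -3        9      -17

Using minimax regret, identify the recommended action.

A1

Column bests: State 1=23, State 2=26, State 3=-1, State 4=17, State 5=28.
A1 regrets: 0, 0, 0, 21, 0 → max 21
A2 regrets: 7, 47, 18, 0, 39 → max 47
A3 regrets: 30, 42, 26, 9, 37 → max 42
A4 regrets: 6, 5, 2, 8, 45 → max 45
Smallest max regret = 21 → A1.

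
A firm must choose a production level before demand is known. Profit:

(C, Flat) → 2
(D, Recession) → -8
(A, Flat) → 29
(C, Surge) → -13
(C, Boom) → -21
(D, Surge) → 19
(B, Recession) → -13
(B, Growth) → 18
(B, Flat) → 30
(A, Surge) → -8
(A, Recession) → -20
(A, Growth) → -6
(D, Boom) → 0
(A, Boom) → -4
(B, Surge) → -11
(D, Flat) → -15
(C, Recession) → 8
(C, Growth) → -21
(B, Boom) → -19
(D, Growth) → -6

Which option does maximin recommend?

Row minima: A=-20, B=-19, C=-21, D=-15
Best worst-case = -15 → D.

D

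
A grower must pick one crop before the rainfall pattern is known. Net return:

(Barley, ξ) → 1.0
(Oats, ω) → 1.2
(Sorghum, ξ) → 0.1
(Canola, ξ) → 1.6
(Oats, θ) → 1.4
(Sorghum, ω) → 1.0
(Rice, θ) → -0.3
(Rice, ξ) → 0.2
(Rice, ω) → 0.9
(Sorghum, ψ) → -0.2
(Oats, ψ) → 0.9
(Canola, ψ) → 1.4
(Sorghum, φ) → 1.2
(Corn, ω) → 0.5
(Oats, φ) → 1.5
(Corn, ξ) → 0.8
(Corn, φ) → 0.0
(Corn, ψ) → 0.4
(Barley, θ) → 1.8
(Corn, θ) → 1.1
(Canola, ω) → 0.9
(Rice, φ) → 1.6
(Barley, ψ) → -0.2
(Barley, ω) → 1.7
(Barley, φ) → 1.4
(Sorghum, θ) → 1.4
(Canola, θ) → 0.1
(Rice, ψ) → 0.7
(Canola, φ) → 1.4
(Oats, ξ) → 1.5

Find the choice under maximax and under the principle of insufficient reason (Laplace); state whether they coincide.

maximax → Barley; laplace → Oats (disagree)

Row maxima: Rice=1.6, Corn=1.1, Canola=1.6, Oats=1.5, Barley=1.8, Sorghum=1.4
Best best-case = 1.8 → Barley.
Row averages: Rice=0.62, Corn=0.56, Canola=1.08, Oats=1.3, Barley=1.14, Sorghum=0.7
Highest average = 1.3 → Oats.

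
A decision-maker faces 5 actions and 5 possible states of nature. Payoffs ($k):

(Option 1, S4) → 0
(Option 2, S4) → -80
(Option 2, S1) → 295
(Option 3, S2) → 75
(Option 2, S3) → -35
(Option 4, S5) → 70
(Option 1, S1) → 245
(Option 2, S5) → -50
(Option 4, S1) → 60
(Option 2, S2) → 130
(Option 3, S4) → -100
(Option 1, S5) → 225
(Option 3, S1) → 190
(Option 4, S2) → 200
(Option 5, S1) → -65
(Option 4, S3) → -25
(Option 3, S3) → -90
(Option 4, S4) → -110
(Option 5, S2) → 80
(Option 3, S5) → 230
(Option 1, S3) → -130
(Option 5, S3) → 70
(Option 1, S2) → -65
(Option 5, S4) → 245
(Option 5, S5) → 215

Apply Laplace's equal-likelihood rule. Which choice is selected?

Row averages: Option 1=55, Option 2=52, Option 3=61, Option 4=39, Option 5=109
Highest average = 109 → Option 5.

Option 5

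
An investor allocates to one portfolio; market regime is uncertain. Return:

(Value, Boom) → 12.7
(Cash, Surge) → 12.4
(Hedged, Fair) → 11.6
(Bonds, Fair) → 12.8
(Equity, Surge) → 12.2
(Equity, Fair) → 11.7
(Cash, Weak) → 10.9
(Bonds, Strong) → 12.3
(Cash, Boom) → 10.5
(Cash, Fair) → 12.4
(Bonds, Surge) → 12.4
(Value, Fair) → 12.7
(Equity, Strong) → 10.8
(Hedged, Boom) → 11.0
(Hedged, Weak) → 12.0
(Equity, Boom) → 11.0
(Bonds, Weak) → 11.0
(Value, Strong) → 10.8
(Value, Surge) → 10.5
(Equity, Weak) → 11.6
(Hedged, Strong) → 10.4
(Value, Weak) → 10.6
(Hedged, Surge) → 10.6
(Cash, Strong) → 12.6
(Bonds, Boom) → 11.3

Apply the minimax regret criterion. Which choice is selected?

Bonds

Column bests: Weak=12.0, Fair=12.8, Strong=12.6, Boom=12.7, Surge=12.4.
Hedged regrets: 0.0, 1.2, 2.2, 1.7, 1.8 → max 2.2
Bonds regrets: 1.0, 0.0, 0.3, 1.4, 0.0 → max 1.4
Value regrets: 1.4, 0.1, 1.8, 0.0, 1.9 → max 1.9
Cash regrets: 1.1, 0.4, 0.0, 2.2, 0.0 → max 2.2
Equity regrets: 0.4, 1.1, 1.8, 1.7, 0.2 → max 1.8
Smallest max regret = 1.4 → Bonds.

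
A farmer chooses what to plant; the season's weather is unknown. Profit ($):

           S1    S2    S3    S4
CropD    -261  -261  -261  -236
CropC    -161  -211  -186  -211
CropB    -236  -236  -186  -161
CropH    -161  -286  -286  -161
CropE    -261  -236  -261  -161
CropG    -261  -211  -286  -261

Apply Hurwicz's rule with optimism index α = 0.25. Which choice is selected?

CropC

CropD: 0.25·(-236) + 0.75·(-261) = -254.75
CropC: 0.25·(-161) + 0.75·(-211) = -198.5
CropB: 0.25·(-161) + 0.75·(-236) = -217.25
CropH: 0.25·(-161) + 0.75·(-286) = -254.75
CropE: 0.25·(-161) + 0.75·(-261) = -236
CropG: 0.25·(-211) + 0.75·(-286) = -267.25
Highest Hurwicz score = -198.5 → CropC.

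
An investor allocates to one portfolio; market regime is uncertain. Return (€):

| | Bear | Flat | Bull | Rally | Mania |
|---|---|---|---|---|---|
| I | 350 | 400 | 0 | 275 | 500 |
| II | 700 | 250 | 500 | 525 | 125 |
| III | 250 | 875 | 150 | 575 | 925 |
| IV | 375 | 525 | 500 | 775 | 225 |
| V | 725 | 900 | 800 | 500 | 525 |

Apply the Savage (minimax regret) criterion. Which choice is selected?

Column bests: Bear=725, Flat=900, Bull=800, Rally=775, Mania=925.
I regrets: 375, 500, 800, 500, 425 → max 800
II regrets: 25, 650, 300, 250, 800 → max 800
III regrets: 475, 25, 650, 200, 0 → max 650
IV regrets: 350, 375, 300, 0, 700 → max 700
V regrets: 0, 0, 0, 275, 400 → max 400
Smallest max regret = 400 → V.

V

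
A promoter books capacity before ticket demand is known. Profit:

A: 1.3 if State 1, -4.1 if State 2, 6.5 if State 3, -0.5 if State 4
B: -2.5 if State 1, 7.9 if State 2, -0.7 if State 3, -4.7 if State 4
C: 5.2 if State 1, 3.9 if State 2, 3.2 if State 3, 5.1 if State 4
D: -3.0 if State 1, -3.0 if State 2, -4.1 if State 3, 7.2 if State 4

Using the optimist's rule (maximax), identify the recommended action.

Row maxima: A=6.5, B=7.9, C=5.2, D=7.2
Best best-case = 7.9 → B.

B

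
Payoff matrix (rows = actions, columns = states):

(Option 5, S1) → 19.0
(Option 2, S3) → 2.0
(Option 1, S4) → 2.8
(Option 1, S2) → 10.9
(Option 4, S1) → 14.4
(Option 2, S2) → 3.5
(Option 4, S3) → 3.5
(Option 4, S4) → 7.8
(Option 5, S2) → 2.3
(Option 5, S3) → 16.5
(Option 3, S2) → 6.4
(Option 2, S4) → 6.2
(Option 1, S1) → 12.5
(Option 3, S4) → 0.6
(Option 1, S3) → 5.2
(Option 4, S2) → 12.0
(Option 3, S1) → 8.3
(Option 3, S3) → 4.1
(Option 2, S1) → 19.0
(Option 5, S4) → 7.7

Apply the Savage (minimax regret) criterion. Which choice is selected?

Option 5

Column bests: S1=19.0, S2=12.0, S3=16.5, S4=7.8.
Option 1 regrets: 6.5, 1.1, 11.3, 5.0 → max 11.3
Option 2 regrets: 0.0, 8.5, 14.5, 1.6 → max 14.5
Option 3 regrets: 10.7, 5.6, 12.4, 7.2 → max 12.4
Option 4 regrets: 4.6, 0.0, 13.0, 0.0 → max 13.0
Option 5 regrets: 0.0, 9.7, 0.0, 0.1 → max 9.7
Smallest max regret = 9.7 → Option 5.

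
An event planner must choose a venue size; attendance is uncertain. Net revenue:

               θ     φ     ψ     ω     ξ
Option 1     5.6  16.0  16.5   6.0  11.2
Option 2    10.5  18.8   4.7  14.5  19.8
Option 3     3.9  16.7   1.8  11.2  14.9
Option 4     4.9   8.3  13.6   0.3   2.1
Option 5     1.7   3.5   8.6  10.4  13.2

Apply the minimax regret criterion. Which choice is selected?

Column bests: θ=10.5, φ=18.8, ψ=16.5, ω=14.5, ξ=19.8.
Option 1 regrets: 4.9, 2.8, 0.0, 8.5, 8.6 → max 8.6
Option 2 regrets: 0.0, 0.0, 11.8, 0.0, 0.0 → max 11.8
Option 3 regrets: 6.6, 2.1, 14.7, 3.3, 4.9 → max 14.7
Option 4 regrets: 5.6, 10.5, 2.9, 14.2, 17.7 → max 17.7
Option 5 regrets: 8.8, 15.3, 7.9, 4.1, 6.6 → max 15.3
Smallest max regret = 8.6 → Option 1.

Option 1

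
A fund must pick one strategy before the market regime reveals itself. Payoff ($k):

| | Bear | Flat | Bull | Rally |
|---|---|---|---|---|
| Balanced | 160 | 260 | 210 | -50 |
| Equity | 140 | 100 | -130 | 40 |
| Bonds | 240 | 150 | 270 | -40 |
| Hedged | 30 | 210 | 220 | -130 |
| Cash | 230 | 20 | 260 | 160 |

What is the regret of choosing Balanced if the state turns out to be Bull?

Best payoff under Bull is 270.
Regret = 270 − 210 = 60.

60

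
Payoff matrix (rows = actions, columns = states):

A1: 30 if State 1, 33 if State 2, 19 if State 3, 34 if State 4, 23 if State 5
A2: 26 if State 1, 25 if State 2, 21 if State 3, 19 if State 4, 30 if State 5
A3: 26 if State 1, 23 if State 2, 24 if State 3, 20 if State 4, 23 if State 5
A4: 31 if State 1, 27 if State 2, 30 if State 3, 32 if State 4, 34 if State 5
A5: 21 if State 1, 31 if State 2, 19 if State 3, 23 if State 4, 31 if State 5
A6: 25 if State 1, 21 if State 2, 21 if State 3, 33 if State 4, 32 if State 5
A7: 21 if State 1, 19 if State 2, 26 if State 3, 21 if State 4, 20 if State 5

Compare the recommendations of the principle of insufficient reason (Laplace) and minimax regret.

laplace → A4; minimax regret → A4 (agree)

Row averages: A1=27.8, A2=24.2, A3=23.2, A4=30.8, A5=25, A6=26.4, A7=21.4
Highest average = 30.8 → A4.
Column bests: State 1=31, State 2=33, State 3=30, State 4=34, State 5=34.
A1 regrets: 1, 0, 11, 0, 11 → max 11
A2 regrets: 5, 8, 9, 15, 4 → max 15
A3 regrets: 5, 10, 6, 14, 11 → max 14
A4 regrets: 0, 6, 0, 2, 0 → max 6
A5 regrets: 10, 2, 11, 11, 3 → max 11
A6 regrets: 6, 12, 9, 1, 2 → max 12
A7 regrets: 10, 14, 4, 13, 14 → max 14
Smallest max regret = 6 → A4.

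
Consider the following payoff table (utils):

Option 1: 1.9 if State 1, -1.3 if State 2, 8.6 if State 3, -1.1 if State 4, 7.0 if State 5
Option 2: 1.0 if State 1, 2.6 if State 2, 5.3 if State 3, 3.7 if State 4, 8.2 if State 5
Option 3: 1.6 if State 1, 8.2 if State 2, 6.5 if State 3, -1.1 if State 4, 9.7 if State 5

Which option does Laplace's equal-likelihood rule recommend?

Row averages: Option 1=3.02, Option 2=4.16, Option 3=4.98
Highest average = 4.98 → Option 3.

Option 3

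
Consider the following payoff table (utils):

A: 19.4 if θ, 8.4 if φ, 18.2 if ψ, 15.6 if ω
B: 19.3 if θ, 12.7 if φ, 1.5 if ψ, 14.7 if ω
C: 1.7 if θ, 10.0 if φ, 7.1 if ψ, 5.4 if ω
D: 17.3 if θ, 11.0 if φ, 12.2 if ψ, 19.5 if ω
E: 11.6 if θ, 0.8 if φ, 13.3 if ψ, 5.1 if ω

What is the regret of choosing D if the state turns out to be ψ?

6.0

Best payoff under ψ is 18.2.
Regret = 18.2 − 12.2 = 6.0.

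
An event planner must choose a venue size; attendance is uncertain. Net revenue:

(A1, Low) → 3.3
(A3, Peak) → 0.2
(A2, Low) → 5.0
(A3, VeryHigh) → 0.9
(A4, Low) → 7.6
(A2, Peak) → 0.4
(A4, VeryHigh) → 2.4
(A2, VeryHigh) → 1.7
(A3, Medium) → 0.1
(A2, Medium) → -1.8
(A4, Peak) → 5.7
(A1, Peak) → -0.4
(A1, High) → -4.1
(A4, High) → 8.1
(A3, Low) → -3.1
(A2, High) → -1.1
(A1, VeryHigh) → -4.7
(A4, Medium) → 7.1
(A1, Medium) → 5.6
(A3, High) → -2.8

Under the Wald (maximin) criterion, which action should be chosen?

A4

Row minima: A1=-4.7, A2=-1.8, A3=-3.1, A4=2.4
Best worst-case = 2.4 → A4.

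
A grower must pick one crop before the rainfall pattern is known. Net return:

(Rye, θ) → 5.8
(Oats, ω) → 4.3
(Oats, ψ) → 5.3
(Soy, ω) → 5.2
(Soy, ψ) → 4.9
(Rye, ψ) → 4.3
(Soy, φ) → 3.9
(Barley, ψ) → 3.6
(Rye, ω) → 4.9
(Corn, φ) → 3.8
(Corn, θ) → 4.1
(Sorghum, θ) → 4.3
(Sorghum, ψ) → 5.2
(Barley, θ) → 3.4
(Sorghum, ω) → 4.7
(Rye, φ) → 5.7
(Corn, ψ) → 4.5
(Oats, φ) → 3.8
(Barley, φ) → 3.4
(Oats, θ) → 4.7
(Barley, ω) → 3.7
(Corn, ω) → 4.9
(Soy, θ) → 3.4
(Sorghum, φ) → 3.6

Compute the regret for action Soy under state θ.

Best payoff under θ is 5.8.
Regret = 5.8 − 3.4 = 2.4.

2.4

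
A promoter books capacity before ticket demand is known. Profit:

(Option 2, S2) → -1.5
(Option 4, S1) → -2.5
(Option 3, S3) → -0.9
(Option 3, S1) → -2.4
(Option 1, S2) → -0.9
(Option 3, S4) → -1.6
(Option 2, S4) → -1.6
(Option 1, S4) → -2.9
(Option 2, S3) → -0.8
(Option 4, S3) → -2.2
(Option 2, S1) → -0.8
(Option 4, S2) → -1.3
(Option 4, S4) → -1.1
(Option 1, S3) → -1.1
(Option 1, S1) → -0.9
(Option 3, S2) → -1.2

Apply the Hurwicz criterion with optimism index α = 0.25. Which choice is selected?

Option 1: 0.25·(-0.9) + 0.75·(-2.9) = -2.4
Option 2: 0.25·(-0.8) + 0.75·(-1.6) = -1.4
Option 3: 0.25·(-0.9) + 0.75·(-2.4) = -2.025
Option 4: 0.25·(-1.1) + 0.75·(-2.5) = -2.15
Highest Hurwicz score = -1.4 → Option 2.

Option 2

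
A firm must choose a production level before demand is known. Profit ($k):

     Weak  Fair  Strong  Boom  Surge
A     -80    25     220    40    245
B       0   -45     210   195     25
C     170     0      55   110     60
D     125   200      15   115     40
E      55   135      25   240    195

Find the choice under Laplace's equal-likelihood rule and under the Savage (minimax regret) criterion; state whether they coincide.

laplace → E; minimax regret → E (agree)

Row averages: A=90, B=77, C=79, D=99, E=130
Highest average = 130 → E.
Column bests: Weak=170, Fair=200, Strong=220, Boom=240, Surge=245.
A regrets: 250, 175, 0, 200, 0 → max 250
B regrets: 170, 245, 10, 45, 220 → max 245
C regrets: 0, 200, 165, 130, 185 → max 200
D regrets: 45, 0, 205, 125, 205 → max 205
E regrets: 115, 65, 195, 0, 50 → max 195
Smallest max regret = 195 → E.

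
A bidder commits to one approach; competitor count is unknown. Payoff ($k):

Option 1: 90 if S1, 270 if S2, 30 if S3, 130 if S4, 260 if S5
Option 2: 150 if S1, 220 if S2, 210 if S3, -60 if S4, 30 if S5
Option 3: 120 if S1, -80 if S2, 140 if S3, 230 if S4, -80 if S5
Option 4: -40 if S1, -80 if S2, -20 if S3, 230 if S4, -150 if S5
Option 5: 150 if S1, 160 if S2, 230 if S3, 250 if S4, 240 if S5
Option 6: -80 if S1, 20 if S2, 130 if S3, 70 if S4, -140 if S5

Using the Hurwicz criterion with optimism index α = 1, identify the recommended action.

Option 1: 1·270 + 0·30 = 270
Option 2: 1·220 + 0·(-60) = 220
Option 3: 1·230 + 0·(-80) = 230
Option 4: 1·230 + 0·(-150) = 230
Option 5: 1·250 + 0·150 = 250
Option 6: 1·130 + 0·(-140) = 130
Highest Hurwicz score = 270 → Option 1.

Option 1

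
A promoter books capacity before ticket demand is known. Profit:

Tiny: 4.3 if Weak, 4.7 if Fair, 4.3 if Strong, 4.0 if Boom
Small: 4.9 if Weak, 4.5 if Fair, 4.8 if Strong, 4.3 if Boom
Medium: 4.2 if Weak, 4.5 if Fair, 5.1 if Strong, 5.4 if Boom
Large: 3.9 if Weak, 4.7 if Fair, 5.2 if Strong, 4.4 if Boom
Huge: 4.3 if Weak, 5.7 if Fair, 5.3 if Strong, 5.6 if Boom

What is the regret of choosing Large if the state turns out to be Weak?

1.0

Best payoff under Weak is 4.9.
Regret = 4.9 − 3.9 = 1.0.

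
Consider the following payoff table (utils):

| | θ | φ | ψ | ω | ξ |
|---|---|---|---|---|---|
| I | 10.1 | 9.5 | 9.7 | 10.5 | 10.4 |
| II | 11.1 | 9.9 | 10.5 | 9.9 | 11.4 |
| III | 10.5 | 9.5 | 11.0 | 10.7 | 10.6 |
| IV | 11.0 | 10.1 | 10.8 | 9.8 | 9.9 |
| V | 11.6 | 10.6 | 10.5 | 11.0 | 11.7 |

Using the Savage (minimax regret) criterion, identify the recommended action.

Column bests: θ=11.6, φ=10.6, ψ=11.0, ω=11.0, ξ=11.7.
I regrets: 1.5, 1.1, 1.3, 0.5, 1.3 → max 1.5
II regrets: 0.5, 0.7, 0.5, 1.1, 0.3 → max 1.1
III regrets: 1.1, 1.1, 0.0, 0.3, 1.1 → max 1.1
IV regrets: 0.6, 0.5, 0.2, 1.2, 1.8 → max 1.8
V regrets: 0.0, 0.0, 0.5, 0.0, 0.0 → max 0.5
Smallest max regret = 0.5 → V.

V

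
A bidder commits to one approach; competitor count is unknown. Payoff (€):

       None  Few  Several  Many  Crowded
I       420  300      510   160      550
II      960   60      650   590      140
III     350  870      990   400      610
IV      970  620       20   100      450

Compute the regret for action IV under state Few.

250

Best payoff under Few is 870.
Regret = 870 − 620 = 250.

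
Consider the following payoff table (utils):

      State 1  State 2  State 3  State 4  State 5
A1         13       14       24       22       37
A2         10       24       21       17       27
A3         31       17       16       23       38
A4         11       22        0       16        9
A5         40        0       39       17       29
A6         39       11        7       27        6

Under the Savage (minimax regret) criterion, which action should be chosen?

Column bests: State 1=40, State 2=24, State 3=39, State 4=27, State 5=38.
A1 regrets: 27, 10, 15, 5, 1 → max 27
A2 regrets: 30, 0, 18, 10, 11 → max 30
A3 regrets: 9, 7, 23, 4, 0 → max 23
A4 regrets: 29, 2, 39, 11, 29 → max 39
A5 regrets: 0, 24, 0, 10, 9 → max 24
A6 regrets: 1, 13, 32, 0, 32 → max 32
Smallest max regret = 23 → A3.

A3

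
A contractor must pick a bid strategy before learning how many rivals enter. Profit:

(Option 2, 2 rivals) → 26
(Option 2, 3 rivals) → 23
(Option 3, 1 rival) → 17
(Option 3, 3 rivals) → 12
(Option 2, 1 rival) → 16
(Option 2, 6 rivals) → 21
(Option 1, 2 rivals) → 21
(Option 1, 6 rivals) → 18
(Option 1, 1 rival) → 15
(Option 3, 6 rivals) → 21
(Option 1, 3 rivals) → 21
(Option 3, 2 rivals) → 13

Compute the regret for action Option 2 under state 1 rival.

1

Best payoff under 1 rival is 17.
Regret = 17 − 16 = 1.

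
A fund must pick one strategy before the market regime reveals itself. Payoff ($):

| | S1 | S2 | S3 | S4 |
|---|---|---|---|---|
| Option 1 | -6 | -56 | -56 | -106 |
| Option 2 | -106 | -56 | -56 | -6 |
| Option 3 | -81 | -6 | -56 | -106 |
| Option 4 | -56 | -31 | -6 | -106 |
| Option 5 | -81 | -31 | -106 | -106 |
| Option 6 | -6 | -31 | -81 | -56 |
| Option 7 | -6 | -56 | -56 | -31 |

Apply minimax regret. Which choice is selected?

Option 7

Column bests: S1=-6, S2=-6, S3=-6, S4=-6.
Option 1 regrets: 0, 50, 50, 100 → max 100
Option 2 regrets: 100, 50, 50, 0 → max 100
Option 3 regrets: 75, 0, 50, 100 → max 100
Option 4 regrets: 50, 25, 0, 100 → max 100
Option 5 regrets: 75, 25, 100, 100 → max 100
Option 6 regrets: 0, 25, 75, 50 → max 75
Option 7 regrets: 0, 50, 50, 25 → max 50
Smallest max regret = 50 → Option 7.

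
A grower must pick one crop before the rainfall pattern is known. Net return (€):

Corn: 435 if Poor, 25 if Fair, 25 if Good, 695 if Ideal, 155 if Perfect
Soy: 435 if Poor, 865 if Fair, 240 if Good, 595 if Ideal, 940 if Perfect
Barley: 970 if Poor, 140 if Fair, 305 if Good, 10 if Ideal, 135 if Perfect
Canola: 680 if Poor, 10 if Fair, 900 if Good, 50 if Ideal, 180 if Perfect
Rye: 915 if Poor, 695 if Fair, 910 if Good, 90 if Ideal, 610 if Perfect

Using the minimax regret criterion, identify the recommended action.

Column bests: Poor=970, Fair=865, Good=910, Ideal=695, Perfect=940.
Corn regrets: 535, 840, 885, 0, 785 → max 885
Soy regrets: 535, 0, 670, 100, 0 → max 670
Barley regrets: 0, 725, 605, 685, 805 → max 805
Canola regrets: 290, 855, 10, 645, 760 → max 855
Rye regrets: 55, 170, 0, 605, 330 → max 605
Smallest max regret = 605 → Rye.

Rye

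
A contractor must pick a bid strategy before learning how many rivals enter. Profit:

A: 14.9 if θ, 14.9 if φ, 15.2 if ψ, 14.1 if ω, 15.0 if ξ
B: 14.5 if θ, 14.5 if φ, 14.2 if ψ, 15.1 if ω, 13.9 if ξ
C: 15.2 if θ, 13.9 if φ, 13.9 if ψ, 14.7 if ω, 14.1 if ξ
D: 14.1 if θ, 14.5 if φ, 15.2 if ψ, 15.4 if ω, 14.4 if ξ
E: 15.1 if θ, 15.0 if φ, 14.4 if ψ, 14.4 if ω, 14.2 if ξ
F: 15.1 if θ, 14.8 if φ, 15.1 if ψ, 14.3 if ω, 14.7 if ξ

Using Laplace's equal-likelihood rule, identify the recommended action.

A

Row averages: A=14.82, B=14.44, C=14.36, D=14.72, E=14.62, F=14.8
Highest average = 14.82 → A.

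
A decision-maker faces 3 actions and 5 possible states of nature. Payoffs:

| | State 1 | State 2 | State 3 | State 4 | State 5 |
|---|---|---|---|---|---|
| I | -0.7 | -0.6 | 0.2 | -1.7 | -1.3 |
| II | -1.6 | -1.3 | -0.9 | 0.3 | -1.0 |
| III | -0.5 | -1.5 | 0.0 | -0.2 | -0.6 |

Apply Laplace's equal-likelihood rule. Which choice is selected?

Row averages: I=-0.82, II=-0.9, III=-0.56
Highest average = -0.56 → III.

III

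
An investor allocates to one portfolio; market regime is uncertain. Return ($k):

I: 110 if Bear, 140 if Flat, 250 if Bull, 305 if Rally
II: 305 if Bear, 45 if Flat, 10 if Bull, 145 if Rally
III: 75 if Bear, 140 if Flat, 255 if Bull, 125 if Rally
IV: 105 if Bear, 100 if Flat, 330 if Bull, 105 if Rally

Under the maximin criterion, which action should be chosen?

Row minima: I=110, II=10, III=75, IV=100
Best worst-case = 110 → I.

I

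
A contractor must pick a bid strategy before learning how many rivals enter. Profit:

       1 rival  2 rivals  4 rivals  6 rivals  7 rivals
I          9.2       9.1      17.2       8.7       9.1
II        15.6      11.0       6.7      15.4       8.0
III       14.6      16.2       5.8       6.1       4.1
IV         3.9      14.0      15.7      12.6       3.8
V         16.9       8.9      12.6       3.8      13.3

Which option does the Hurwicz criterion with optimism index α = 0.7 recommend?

I

I: 0.7·17.2 + 0.3·8.7 = 14.65
II: 0.7·15.6 + 0.3·6.7 = 12.93
III: 0.7·16.2 + 0.3·4.1 = 12.57
IV: 0.7·15.7 + 0.3·3.8 = 12.13
V: 0.7·16.9 + 0.3·3.8 = 12.97
Highest Hurwicz score = 14.65 → I.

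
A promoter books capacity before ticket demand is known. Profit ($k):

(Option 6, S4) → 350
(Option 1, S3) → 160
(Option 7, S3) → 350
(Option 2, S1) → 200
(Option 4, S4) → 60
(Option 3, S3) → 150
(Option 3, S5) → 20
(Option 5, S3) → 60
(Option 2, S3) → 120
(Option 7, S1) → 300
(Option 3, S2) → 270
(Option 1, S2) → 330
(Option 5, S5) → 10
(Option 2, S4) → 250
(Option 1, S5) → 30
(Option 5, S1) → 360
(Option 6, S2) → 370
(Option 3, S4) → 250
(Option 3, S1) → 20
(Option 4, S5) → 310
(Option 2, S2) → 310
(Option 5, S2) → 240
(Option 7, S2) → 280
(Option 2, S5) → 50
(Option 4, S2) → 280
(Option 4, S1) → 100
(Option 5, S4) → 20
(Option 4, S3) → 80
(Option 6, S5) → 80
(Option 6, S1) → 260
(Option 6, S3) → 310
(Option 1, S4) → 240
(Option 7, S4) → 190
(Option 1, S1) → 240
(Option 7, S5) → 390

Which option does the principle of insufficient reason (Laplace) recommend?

Row averages: Option 1=200, Option 2=186, Option 3=142, Option 4=166, Option 5=138, Option 6=274, Option 7=302
Highest average = 302 → Option 7.

Option 7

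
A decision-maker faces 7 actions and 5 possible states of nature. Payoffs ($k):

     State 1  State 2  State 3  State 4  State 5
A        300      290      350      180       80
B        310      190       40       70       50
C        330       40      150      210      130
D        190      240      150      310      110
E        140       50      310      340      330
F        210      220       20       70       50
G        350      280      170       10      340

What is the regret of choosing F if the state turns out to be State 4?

270

Best payoff under State 4 is 340.
Regret = 340 − 70 = 270.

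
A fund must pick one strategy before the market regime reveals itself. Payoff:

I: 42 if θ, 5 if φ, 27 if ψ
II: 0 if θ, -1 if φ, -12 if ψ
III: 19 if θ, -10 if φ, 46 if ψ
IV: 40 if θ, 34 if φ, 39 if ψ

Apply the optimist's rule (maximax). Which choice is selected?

III

Row maxima: I=42, II=0, III=46, IV=40
Best best-case = 46 → III.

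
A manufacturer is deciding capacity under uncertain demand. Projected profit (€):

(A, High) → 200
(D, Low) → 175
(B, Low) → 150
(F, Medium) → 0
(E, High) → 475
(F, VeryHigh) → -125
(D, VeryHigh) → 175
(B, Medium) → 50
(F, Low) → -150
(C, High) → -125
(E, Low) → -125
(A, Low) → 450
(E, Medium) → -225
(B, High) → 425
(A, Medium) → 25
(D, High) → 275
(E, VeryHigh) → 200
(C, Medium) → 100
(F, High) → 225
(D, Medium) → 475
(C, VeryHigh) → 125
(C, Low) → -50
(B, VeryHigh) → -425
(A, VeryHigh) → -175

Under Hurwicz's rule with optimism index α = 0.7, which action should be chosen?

D

A: 0.7·450 + 0.3·(-175) = 262.5
B: 0.7·425 + 0.3·(-425) = 170
C: 0.7·125 + 0.3·(-125) = 50
D: 0.7·475 + 0.3·175 = 385
E: 0.7·475 + 0.3·(-225) = 265
F: 0.7·225 + 0.3·(-150) = 112.5
Highest Hurwicz score = 385 → D.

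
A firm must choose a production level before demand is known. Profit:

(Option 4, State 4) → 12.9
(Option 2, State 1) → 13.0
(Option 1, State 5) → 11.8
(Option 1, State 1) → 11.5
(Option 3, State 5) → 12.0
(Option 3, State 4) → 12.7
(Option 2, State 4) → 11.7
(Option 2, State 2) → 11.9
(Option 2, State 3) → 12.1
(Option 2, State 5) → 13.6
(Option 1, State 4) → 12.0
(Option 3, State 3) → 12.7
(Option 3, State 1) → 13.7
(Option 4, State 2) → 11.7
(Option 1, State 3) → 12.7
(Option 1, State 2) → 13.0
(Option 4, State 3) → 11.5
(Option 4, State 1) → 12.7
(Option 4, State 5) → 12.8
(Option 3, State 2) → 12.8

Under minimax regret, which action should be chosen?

Option 2

Column bests: State 1=13.7, State 2=13.0, State 3=12.7, State 4=12.9, State 5=13.6.
Option 1 regrets: 2.2, 0.0, 0.0, 0.9, 1.8 → max 2.2
Option 2 regrets: 0.7, 1.1, 0.6, 1.2, 0.0 → max 1.2
Option 3 regrets: 0.0, 0.2, 0.0, 0.2, 1.6 → max 1.6
Option 4 regrets: 1.0, 1.3, 1.2, 0.0, 0.8 → max 1.3
Smallest max regret = 1.2 → Option 2.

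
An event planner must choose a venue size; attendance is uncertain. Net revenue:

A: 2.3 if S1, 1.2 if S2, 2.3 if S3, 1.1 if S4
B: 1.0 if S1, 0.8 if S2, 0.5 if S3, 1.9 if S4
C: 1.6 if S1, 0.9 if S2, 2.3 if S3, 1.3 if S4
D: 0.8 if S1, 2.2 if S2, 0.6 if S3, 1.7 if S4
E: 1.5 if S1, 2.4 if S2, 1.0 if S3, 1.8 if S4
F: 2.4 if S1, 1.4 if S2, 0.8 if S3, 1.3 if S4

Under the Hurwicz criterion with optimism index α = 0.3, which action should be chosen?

A

A: 0.3·2.3 + 0.7·1.1 = 1.46
B: 0.3·1.9 + 0.7·0.5 = 0.92
C: 0.3·2.3 + 0.7·0.9 = 1.32
D: 0.3·2.2 + 0.7·0.6 = 1.08
E: 0.3·2.4 + 0.7·1.0 = 1.42
F: 0.3·2.4 + 0.7·0.8 = 1.28
Highest Hurwicz score = 1.46 → A.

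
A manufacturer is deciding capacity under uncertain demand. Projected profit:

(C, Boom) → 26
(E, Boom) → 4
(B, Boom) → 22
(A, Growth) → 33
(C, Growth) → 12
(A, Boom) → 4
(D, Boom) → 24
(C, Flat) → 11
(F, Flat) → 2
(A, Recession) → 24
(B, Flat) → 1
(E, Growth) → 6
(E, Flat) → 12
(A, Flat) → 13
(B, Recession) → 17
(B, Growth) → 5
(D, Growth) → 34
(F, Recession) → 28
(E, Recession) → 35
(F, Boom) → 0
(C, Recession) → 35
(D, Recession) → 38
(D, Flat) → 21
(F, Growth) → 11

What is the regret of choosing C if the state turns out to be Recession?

Best payoff under Recession is 38.
Regret = 38 − 35 = 3.

3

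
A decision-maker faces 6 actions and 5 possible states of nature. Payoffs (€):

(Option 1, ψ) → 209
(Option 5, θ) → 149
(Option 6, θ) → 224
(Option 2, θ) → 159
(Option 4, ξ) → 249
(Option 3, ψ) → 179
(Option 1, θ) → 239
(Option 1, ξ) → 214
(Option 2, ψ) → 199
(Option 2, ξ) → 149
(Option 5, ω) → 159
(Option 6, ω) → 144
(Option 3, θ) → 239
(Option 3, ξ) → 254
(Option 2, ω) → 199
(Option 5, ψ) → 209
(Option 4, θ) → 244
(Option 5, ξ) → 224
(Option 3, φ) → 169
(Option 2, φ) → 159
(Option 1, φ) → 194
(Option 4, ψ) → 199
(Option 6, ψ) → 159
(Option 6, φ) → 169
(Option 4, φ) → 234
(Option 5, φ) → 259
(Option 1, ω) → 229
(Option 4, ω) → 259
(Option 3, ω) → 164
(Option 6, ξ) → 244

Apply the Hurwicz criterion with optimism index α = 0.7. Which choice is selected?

Option 4

Option 1: 0.7·239 + 0.3·194 = 225.5
Option 2: 0.7·199 + 0.3·149 = 184
Option 3: 0.7·254 + 0.3·164 = 227
Option 4: 0.7·259 + 0.3·199 = 241
Option 5: 0.7·259 + 0.3·149 = 226
Option 6: 0.7·244 + 0.3·144 = 214
Highest Hurwicz score = 241 → Option 4.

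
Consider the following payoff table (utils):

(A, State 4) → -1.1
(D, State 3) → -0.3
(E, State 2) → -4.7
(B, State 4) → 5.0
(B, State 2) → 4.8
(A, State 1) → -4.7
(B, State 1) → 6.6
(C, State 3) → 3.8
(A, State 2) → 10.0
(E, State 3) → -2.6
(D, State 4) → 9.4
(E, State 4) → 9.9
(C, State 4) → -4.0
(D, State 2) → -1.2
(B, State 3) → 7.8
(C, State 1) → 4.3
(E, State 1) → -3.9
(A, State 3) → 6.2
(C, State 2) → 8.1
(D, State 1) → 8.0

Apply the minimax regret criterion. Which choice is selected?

Column bests: State 1=8.0, State 2=10.0, State 3=7.8, State 4=9.9.
A regrets: 12.7, 0.0, 1.6, 11.0 → max 12.7
B regrets: 1.4, 5.2, 0.0, 4.9 → max 5.2
C regrets: 3.7, 1.9, 4.0, 13.9 → max 13.9
D regrets: 0.0, 11.2, 8.1, 0.5 → max 11.2
E regrets: 11.9, 14.7, 10.4, 0.0 → max 14.7
Smallest max regret = 5.2 → B.

B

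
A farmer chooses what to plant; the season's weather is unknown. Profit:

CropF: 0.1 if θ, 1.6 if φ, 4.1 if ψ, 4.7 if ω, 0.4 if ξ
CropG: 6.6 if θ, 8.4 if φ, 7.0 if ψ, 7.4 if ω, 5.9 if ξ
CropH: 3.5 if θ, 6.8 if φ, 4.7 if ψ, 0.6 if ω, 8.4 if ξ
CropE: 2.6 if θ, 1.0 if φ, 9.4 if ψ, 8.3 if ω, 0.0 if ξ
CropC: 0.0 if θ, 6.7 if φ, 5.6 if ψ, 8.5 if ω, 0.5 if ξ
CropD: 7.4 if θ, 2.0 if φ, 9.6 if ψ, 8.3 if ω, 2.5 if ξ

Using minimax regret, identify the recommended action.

Column bests: θ=7.4, φ=8.4, ψ=9.6, ω=8.5, ξ=8.4.
CropF regrets: 7.3, 6.8, 5.5, 3.8, 8.0 → max 8.0
CropG regrets: 0.8, 0.0, 2.6, 1.1, 2.5 → max 2.6
CropH regrets: 3.9, 1.6, 4.9, 7.9, 0.0 → max 7.9
CropE regrets: 4.8, 7.4, 0.2, 0.2, 8.4 → max 8.4
CropC regrets: 7.4, 1.7, 4.0, 0.0, 7.9 → max 7.9
CropD regrets: 0.0, 6.4, 0.0, 0.2, 5.9 → max 6.4
Smallest max regret = 2.6 → CropG.

CropG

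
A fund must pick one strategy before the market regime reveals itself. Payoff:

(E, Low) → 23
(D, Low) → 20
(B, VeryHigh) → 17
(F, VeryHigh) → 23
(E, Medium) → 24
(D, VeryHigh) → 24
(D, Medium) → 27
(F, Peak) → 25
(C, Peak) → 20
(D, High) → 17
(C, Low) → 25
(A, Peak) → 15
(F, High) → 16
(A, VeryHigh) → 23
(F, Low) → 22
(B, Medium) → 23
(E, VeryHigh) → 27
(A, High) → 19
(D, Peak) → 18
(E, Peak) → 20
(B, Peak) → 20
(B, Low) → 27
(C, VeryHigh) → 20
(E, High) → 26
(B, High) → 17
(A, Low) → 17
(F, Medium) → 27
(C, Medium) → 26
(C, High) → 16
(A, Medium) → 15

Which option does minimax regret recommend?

Column bests: Low=27, Medium=27, High=26, VeryHigh=27, Peak=25.
A regrets: 10, 12, 7, 4, 10 → max 12
B regrets: 0, 4, 9, 10, 5 → max 10
C regrets: 2, 1, 10, 7, 5 → max 10
D regrets: 7, 0, 9, 3, 7 → max 9
E regrets: 4, 3, 0, 0, 5 → max 5
F regrets: 5, 0, 10, 4, 0 → max 10
Smallest max regret = 5 → E.

E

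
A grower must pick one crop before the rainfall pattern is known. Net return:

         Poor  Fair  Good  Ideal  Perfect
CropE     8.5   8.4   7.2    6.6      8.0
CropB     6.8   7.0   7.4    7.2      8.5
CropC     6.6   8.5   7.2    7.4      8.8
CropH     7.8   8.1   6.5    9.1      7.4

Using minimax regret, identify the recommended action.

Column bests: Poor=8.5, Fair=8.5, Good=7.4, Ideal=9.1, Perfect=8.8.
CropE regrets: 0.0, 0.1, 0.2, 2.5, 0.8 → max 2.5
CropB regrets: 1.7, 1.5, 0.0, 1.9, 0.3 → max 1.9
CropC regrets: 1.9, 0.0, 0.2, 1.7, 0.0 → max 1.9
CropH regrets: 0.7, 0.4, 0.9, 0.0, 1.4 → max 1.4
Smallest max regret = 1.4 → CropH.

CropH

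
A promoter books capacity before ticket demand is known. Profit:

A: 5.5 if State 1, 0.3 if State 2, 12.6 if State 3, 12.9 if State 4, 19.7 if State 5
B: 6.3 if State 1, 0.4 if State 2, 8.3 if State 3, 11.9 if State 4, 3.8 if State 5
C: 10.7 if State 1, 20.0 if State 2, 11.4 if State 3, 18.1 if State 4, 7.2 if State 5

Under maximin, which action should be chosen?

C

Row minima: A=0.3, B=0.4, C=7.2
Best worst-case = 7.2 → C.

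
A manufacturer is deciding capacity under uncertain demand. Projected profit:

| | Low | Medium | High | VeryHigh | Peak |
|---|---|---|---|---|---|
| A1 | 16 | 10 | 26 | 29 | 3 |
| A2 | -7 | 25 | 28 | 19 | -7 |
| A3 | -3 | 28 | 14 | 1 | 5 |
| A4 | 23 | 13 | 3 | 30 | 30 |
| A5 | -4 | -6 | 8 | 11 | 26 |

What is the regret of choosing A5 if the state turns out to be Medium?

34

Best payoff under Medium is 28.
Regret = 28 − (-6) = 34.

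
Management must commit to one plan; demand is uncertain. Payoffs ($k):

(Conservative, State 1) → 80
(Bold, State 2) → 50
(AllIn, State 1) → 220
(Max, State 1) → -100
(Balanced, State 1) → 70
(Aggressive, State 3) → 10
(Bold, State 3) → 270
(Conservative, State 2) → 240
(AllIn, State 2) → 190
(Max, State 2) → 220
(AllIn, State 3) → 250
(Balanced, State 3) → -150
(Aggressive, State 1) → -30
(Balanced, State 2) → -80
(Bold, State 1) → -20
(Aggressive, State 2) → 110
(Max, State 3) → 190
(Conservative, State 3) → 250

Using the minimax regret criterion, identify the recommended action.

AllIn

Column bests: State 1=220, State 2=240, State 3=270.
Conservative regrets: 140, 0, 20 → max 140
Balanced regrets: 150, 320, 420 → max 420
Aggressive regrets: 250, 130, 260 → max 260
Bold regrets: 240, 190, 0 → max 240
AllIn regrets: 0, 50, 20 → max 50
Max regrets: 320, 20, 80 → max 320
Smallest max regret = 50 → AllIn.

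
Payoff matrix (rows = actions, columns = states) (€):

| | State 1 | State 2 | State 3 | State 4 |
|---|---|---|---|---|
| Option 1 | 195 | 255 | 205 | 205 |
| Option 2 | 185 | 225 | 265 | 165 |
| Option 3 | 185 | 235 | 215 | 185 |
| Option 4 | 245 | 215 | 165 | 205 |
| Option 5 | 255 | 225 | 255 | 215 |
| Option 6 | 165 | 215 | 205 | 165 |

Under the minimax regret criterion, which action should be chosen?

Option 5

Column bests: State 1=255, State 2=255, State 3=265, State 4=215.
Option 1 regrets: 60, 0, 60, 10 → max 60
Option 2 regrets: 70, 30, 0, 50 → max 70
Option 3 regrets: 70, 20, 50, 30 → max 70
Option 4 regrets: 10, 40, 100, 10 → max 100
Option 5 regrets: 0, 30, 10, 0 → max 30
Option 6 regrets: 90, 40, 60, 50 → max 90
Smallest max regret = 30 → Option 5.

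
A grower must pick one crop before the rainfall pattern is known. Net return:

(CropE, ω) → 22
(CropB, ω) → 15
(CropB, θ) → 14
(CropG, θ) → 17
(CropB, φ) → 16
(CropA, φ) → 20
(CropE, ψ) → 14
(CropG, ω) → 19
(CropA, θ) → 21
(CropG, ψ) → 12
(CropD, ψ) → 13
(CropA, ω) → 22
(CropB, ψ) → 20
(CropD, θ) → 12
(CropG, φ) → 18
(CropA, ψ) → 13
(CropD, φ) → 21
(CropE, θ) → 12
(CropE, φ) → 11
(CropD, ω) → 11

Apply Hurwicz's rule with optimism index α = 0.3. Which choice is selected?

CropD: 0.3·21 + 0.7·11 = 14
CropG: 0.3·19 + 0.7·12 = 14.1
CropA: 0.3·22 + 0.7·13 = 15.7
CropB: 0.3·20 + 0.7·14 = 15.8
CropE: 0.3·22 + 0.7·11 = 14.3
Highest Hurwicz score = 15.8 → CropB.

CropB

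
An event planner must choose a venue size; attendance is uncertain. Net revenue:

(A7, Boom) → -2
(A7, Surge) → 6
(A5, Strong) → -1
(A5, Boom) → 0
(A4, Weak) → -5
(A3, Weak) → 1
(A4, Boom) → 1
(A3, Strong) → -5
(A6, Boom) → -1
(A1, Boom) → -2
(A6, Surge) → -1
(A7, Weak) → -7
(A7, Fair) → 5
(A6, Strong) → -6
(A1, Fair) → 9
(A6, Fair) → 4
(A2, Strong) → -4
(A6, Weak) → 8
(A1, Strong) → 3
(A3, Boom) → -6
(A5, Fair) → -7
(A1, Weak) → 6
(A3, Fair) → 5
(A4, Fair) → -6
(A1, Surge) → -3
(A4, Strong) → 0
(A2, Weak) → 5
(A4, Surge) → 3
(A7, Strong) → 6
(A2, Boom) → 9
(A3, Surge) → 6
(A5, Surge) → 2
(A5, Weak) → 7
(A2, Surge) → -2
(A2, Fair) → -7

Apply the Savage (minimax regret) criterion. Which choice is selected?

Column bests: Weak=8, Fair=9, Strong=6, Boom=9, Surge=6.
A1 regrets: 2, 0, 3, 11, 9 → max 11
A2 regrets: 3, 16, 10, 0, 8 → max 16
A3 regrets: 7, 4, 11, 15, 0 → max 15
A4 regrets: 13, 15, 6, 8, 3 → max 15
A5 regrets: 1, 16, 7, 9, 4 → max 16
A6 regrets: 0, 5, 12, 10, 7 → max 12
A7 regrets: 15, 4, 0, 11, 0 → max 15
Smallest max regret = 11 → A1.

A1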